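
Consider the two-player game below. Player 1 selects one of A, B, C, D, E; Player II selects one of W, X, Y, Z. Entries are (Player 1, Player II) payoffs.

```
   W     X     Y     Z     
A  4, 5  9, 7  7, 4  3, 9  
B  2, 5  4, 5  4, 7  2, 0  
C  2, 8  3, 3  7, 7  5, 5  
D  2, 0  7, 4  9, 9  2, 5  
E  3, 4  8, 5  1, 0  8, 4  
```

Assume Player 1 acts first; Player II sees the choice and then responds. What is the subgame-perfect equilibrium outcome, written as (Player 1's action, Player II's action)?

(D, Y)

Solve by backward induction (Player 1 leads).
- A → Player II plays Z (best of 5, 7, 4, 9); Player 1 gets 3.
- B → Player II plays Y (best of 5, 5, 7, 0); Player 1 gets 4.
- C → Player II plays W (best of 8, 3, 7, 5); Player 1 gets 2.
- D → Player II plays Y (best of 0, 4, 9, 5); Player 1 gets 9.
- E → Player II plays X (best of 4, 5, 0, 4); Player 1 gets 8.
Maximizing over 3, 4, 2, 9, 8, Player 1 chooses D. Subgame-perfect outcome: (D, Y) with payoffs (9, 9).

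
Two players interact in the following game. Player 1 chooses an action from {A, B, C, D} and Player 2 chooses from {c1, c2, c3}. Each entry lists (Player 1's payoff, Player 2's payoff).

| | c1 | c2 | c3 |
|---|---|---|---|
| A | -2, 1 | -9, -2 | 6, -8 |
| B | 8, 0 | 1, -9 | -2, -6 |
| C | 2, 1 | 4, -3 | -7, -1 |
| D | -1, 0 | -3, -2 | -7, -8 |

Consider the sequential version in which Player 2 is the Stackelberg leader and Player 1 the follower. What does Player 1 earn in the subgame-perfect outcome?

8

Solve by backward induction (Player 2 leads).
- c1 → Player 1 plays B (best of -2, 8, 2, -1); Player 2 gets 0.
- c2 → Player 1 plays C (best of -9, 1, 4, -3); Player 2 gets -3.
- c3 → Player 1 plays A (best of 6, -2, -7, -7); Player 2 gets -8.
Among 0, -3, -8, the best is 0 at c1. Subgame-perfect outcome: (B, c1) with payoffs (8, 0).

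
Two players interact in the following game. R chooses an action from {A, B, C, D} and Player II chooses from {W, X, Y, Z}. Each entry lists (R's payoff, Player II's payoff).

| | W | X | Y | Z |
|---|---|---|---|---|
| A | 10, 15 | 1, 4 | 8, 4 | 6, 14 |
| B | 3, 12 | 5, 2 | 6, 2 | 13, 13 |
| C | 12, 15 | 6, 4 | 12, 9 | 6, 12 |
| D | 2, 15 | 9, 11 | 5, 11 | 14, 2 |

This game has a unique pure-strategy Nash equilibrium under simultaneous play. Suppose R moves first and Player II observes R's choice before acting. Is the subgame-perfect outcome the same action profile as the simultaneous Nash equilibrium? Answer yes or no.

Solve by backward induction (R leads).
- A → Player II plays W (best of 15, 4, 4, 14); R gets 10.
- B → Player II plays Z (best of 12, 2, 2, 13); R gets 13.
- C → Player II plays W (best of 15, 4, 9, 12); R gets 12.
- D → Player II plays W (best of 15, 11, 11, 2); R gets 2.
R's induced payoffs are 10, 13, 12, 2, so R commits to B. Subgame-perfect outcome: (B, Z) with payoffs (13, 13).
Under simultaneous play:
R's best replies: W→C; X→D; Y→C; Z→D.
Player II's best replies: A→W; B→Z; C→W; D→W.
The unique mutual best reply is (C, W), giving (12, 15).
Sequential outcome (B, Z) differs from the Nash profile (C, W).

no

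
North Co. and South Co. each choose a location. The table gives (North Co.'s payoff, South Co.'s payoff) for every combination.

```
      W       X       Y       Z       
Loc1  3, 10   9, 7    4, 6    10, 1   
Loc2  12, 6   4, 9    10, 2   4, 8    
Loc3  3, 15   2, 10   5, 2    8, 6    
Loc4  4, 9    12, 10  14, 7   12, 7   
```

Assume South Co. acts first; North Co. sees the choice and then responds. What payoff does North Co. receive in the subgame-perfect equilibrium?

12

Backward induction with South Co. moving first.
- W → North Co. plays Loc2 (best of 3, 12, 3, 4); South Co. gets 6.
- X → North Co. plays Loc4 (best of 9, 4, 2, 12); South Co. gets 10.
- Y → North Co. plays Loc4 (best of 4, 10, 5, 14); South Co. gets 7.
- Z → North Co. plays Loc4 (best of 10, 4, 8, 12); South Co. gets 7.
South Co.'s induced payoffs are 6, 10, 7, 7, so South Co. commits to X. Subgame-perfect outcome: (Loc4, X) with payoffs (12, 10).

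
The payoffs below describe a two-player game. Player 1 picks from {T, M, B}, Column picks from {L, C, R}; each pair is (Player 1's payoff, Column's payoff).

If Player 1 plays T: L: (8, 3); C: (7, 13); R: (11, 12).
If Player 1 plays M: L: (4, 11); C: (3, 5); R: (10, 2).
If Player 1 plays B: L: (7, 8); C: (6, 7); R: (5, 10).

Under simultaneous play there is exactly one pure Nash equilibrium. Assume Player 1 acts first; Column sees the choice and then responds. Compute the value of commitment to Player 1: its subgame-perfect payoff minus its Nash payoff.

0

Column best-responds to each possible Player 1 move:
- T: Column compares 3, 13, 12 and picks C; Player 1 would get 7.
- M: Column compares 11, 5, 2 and picks L; Player 1 would get 4.
- B: Column compares 8, 7, 10 and picks R; Player 1 would get 5.
Maximizing over 7, 4, 5, Player 1 chooses T. Subgame-perfect outcome: (T, C) with payoffs (7, 13).
Now find the simultaneous Nash equilibrium.
Player 1's best replies: L→T; C→T; R→T.
Column's best replies: T→C; M→L; B→R.
Only (T, C) has each player best-responding; Nash payoffs (7, 13).
Player 1's commitment gain: 7 − 7 = 0.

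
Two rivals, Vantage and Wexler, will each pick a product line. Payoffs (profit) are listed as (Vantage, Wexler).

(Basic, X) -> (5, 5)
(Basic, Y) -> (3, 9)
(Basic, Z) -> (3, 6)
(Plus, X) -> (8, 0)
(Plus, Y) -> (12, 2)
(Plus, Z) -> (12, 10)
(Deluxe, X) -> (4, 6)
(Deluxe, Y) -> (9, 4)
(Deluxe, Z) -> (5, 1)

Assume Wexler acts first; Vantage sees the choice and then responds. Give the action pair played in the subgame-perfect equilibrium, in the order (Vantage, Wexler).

Work backward from Vantage's decision.
- X → Vantage plays Plus (best of 5, 8, 4); Wexler gets 0.
- Y → Vantage plays Plus (best of 3, 12, 9); Wexler gets 2.
- Z → Vantage plays Plus (best of 3, 12, 5); Wexler gets 10.
Among 0, 2, 10, the best is 10 at Z. Subgame-perfect outcome: (Plus, Z) with payoffs (12, 10).

(Plus, Z)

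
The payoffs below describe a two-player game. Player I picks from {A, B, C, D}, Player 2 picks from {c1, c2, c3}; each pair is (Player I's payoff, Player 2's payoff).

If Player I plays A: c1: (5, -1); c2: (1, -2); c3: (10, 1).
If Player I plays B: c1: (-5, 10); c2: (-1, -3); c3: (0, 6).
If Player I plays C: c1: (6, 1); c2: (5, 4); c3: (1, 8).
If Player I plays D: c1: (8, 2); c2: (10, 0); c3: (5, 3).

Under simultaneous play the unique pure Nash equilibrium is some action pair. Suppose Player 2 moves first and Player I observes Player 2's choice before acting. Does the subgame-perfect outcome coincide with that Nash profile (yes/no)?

no

Solve by backward induction (Player 2 leads).
- c1: BR = D, leader payoff 2.
- c2: BR = D, leader payoff 0.
- c3: BR = A, leader payoff 1.
Among 2, 0, 1, the best is 2 at c1. Subgame-perfect outcome: (D, c1) with payoffs (8, 2).
Now find the simultaneous Nash equilibrium.
Player I's best replies: c1→D; c2→D; c3→A.
Player 2's best replies: A→c3; B→c1; C→c3; D→c3.
The unique mutual best reply is (A, c3), giving (10, 1).
Sequential outcome (D, c1) differs from the Nash profile (A, c3).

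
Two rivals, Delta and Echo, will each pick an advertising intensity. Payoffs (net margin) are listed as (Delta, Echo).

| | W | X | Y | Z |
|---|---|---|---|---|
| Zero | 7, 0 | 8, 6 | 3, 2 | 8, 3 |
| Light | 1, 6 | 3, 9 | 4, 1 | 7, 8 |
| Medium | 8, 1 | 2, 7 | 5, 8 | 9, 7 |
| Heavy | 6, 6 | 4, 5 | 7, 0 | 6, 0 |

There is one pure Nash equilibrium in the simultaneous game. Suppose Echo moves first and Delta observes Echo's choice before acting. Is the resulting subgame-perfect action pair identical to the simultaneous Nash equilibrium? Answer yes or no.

Delta best-responds to each possible Echo move:
- W → Delta plays Medium (best of 7, 1, 8, 6); Echo gets 1.
- X → Delta plays Zero (best of 8, 3, 2, 4); Echo gets 6.
- Y → Delta plays Heavy (best of 3, 4, 5, 7); Echo gets 0.
- Z → Delta plays Medium (best of 8, 7, 9, 6); Echo gets 7.
Among 1, 6, 0, 7, the best is 7 at Z. Subgame-perfect outcome: (Medium, Z) with payoffs (9, 7).
Under simultaneous play:
Delta's best replies: W→Medium; X→Zero; Y→Heavy; Z→Medium.
Echo's best replies: Zero→X; Light→X; Medium→Y; Heavy→W.
Only (Zero, X) has each player best-responding; Nash payoffs (8, 6).
Sequential outcome (Medium, Z) differs from the Nash profile (Zero, X).

no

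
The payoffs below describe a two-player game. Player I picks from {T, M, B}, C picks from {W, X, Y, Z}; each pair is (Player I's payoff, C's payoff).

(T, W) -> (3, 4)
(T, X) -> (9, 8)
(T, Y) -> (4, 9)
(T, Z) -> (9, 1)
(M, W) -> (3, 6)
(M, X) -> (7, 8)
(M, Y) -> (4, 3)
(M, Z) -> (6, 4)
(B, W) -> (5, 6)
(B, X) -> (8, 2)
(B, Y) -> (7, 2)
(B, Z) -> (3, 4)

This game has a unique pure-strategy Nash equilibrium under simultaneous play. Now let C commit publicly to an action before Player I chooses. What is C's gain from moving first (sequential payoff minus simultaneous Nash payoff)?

2

Solve by backward induction (C leads).
- W → Player I plays B (best of 3, 3, 5); C gets 6.
- X → Player I plays T (best of 9, 7, 8); C gets 8.
- Y → Player I plays B (best of 4, 4, 7); C gets 2.
- Z → Player I plays T (best of 9, 6, 3); C gets 1.
Maximizing over 6, 8, 2, 1, C chooses X. Subgame-perfect outcome: (T, X) with payoffs (9, 8).
Now find the simultaneous Nash equilibrium.
Player I's best replies: W→B; X→T; Y→B; Z→T.
C's best replies: T→Y; M→X; B→W.
The unique mutual best reply is (B, W), giving (5, 6).
C's commitment gain: 8 − 6 = 2.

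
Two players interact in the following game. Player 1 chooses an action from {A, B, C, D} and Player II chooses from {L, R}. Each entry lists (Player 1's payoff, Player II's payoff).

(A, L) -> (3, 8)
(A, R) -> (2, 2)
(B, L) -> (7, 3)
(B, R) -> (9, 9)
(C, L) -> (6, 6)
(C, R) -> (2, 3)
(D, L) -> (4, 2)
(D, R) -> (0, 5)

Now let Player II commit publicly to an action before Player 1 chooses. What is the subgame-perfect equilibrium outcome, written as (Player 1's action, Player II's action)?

Player 1 best-responds to each possible Player II move:
- L: Player 1 compares 3, 7, 6, 4 and picks B; Player II would get 3.
- R: Player 1 compares 2, 9, 2, 0 and picks B; Player II would get 9.
Maximizing over 3, 9, Player II chooses R. Subgame-perfect outcome: (B, R) with payoffs (9, 9).

(B, R)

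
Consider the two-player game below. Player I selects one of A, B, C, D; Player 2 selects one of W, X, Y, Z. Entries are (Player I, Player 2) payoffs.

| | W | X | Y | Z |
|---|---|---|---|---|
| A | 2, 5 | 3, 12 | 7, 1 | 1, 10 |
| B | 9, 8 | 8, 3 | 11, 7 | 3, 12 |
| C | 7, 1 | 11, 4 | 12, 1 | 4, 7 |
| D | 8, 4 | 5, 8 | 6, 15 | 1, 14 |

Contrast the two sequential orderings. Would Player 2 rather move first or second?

If Player I leads: Player 2's best replies are A→X, B→Z, C→Z, D→Y; Player I's induced payoffs 3, 3, 4, 6; outcome (D, Y), payoffs (6, 15).
If Player 2 leads: Player I's best replies are W→B, X→C, Y→C, Z→C; Player 2's induced payoffs 8, 4, 1, 7; outcome (B, W), payoffs (9, 8).
Player 2 gets 8 moving first and 15 moving second, so Player 2 prefers to move second.

second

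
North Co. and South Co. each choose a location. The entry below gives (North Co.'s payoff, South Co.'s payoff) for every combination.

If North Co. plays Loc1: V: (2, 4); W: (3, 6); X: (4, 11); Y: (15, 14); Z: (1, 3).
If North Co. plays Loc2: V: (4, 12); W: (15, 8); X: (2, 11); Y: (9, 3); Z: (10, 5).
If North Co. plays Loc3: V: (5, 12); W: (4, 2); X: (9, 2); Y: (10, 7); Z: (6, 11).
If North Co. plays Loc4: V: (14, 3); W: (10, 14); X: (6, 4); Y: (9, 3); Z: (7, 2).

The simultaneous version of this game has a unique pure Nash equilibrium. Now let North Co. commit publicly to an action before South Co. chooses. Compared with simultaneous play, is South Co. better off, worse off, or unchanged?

Work backward from South Co.'s decision.
- Loc1 → South Co. plays Y (best of 4, 6, 11, 14, 3); North Co. gets 15.
- Loc2 → South Co. plays V (best of 12, 8, 11, 3, 5); North Co. gets 4.
- Loc3 → South Co. plays V (best of 12, 2, 2, 7, 11); North Co. gets 5.
- Loc4 → South Co. plays W (best of 3, 14, 4, 3, 2); North Co. gets 10.
Among 15, 4, 5, 10, the best is 15 at Loc1. Subgame-perfect outcome: (Loc1, Y) with payoffs (15, 14).
Now find the simultaneous Nash equilibrium.
North Co.'s best replies: V→Loc4; W→Loc2; X→Loc3; Y→Loc1; Z→Loc2.
South Co.'s best replies: Loc1→Y; Loc2→V; Loc3→V; Loc4→W.
The unique mutual best reply is (Loc1, Y), giving (15, 14).
South Co. earns 14 sequentially versus 14 at the Nash outcome: unchanged.

unchanged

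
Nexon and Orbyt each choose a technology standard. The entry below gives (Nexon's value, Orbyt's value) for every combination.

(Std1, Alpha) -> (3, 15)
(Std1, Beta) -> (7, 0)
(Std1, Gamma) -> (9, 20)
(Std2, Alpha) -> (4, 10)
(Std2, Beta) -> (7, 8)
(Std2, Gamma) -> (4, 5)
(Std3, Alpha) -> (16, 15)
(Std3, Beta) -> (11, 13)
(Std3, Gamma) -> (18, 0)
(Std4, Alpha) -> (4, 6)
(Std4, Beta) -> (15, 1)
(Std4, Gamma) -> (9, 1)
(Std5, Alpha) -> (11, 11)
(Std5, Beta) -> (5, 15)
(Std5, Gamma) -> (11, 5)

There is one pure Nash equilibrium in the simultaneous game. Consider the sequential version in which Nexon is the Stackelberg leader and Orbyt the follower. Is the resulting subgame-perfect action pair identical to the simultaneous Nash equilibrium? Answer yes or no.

yes

Solve by backward induction (Nexon leads).
- Std1: Orbyt compares 15, 0, 20 and picks Gamma; Nexon would get 9.
- Std2: Orbyt compares 10, 8, 5 and picks Alpha; Nexon would get 4.
- Std3: Orbyt compares 15, 13, 0 and picks Alpha; Nexon would get 16.
- Std4: Orbyt compares 6, 1, 1 and picks Alpha; Nexon would get 4.
- Std5: Orbyt compares 11, 15, 5 and picks Beta; Nexon would get 5.
Nexon's induced payoffs are 9, 4, 16, 4, 5, so Nexon commits to Std3. Subgame-perfect outcome: (Std3, Alpha) with payoffs (16, 15).
Under simultaneous play:
Nexon's best replies: Alpha→Std3; Beta→Std4; Gamma→Std3.
Orbyt's best replies: Std1→Gamma; Std2→Alpha; Std3→Alpha; Std4→Alpha; Std5→Beta.
Only (Std3, Alpha) has each player best-responding; Nash payoffs (16, 15).
Sequential outcome (Std3, Alpha) coincides with the Nash profile (Std3, Alpha).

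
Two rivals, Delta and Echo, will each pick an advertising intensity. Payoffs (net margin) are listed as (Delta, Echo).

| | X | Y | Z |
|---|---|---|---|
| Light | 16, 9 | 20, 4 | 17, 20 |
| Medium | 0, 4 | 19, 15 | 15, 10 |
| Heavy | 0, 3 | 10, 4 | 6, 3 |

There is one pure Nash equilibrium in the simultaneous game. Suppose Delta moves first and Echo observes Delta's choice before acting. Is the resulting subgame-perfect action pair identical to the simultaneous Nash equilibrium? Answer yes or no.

Echo best-responds to each possible Delta move:
- Light: Echo compares 9, 4, 20 and picks Z; Delta would get 17.
- Medium: Echo compares 4, 15, 10 and picks Y; Delta would get 19.
- Heavy: Echo compares 3, 4, 3 and picks Y; Delta would get 10.
Among 17, 19, 10, the best is 19 at Medium. Subgame-perfect outcome: (Medium, Y) with payoffs (19, 15).
Under simultaneous play:
Delta's best replies: X→Light; Y→Light; Z→Light.
Echo's best replies: Light→Z; Medium→Y; Heavy→Y.
The unique mutual best reply is (Light, Z), giving (17, 20).
Sequential outcome (Medium, Y) differs from the Nash profile (Light, Z).

no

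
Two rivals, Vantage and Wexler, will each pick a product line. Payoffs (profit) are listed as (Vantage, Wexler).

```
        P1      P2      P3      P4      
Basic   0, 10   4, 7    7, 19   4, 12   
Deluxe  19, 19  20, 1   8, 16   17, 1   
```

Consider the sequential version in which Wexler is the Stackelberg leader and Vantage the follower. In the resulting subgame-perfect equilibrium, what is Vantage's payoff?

19

Work backward from Vantage's decision.
- P1: Vantage compares 0, 19 and picks Deluxe; Wexler would get 19.
- P2: Vantage compares 4, 20 and picks Deluxe; Wexler would get 1.
- P3: Vantage compares 7, 8 and picks Deluxe; Wexler would get 16.
- P4: Vantage compares 4, 17 and picks Deluxe; Wexler would get 1.
Among 19, 1, 16, 1, the best is 19 at P1. Subgame-perfect outcome: (Deluxe, P1) with payoffs (19, 19).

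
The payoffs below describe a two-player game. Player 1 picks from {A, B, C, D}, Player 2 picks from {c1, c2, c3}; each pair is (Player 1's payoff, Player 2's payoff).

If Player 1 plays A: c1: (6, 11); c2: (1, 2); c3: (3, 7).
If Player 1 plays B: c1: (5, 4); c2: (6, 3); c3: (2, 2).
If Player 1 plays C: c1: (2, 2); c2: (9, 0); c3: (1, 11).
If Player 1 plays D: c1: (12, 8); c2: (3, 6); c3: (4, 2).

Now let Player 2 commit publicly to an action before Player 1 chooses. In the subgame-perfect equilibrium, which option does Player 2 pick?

c1

Work backward from Player 1's decision.
- c1: Player 1 compares 6, 5, 2, 12 and picks D; Player 2 would get 8.
- c2: Player 1 compares 1, 6, 9, 3 and picks C; Player 2 would get 0.
- c3: Player 1 compares 3, 2, 1, 4 and picks D; Player 2 would get 2.
Maximizing over 8, 0, 2, Player 2 chooses c1. Subgame-perfect outcome: (D, c1) with payoffs (12, 8).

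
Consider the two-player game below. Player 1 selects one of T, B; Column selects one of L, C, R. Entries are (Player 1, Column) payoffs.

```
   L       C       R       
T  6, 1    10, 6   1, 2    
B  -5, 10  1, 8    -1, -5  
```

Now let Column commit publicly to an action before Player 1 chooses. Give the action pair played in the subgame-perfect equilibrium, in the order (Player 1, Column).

Solve by backward induction (Column leads).
- L → Player 1 plays T (best of 6, -5); Column gets 1.
- C → Player 1 plays T (best of 10, 1); Column gets 6.
- R → Player 1 plays T (best of 1, -1); Column gets 2.
Maximizing over 1, 6, 2, Column chooses C. Subgame-perfect outcome: (T, C) with payoffs (10, 6).

(T, C)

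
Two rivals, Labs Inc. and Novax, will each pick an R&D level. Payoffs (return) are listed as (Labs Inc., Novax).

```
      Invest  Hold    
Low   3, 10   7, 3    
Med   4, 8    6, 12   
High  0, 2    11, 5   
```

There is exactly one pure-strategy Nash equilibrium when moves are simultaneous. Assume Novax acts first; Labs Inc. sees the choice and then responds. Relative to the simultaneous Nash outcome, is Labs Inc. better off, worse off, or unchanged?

worse off

Work backward from Labs Inc.'s decision.
- Invest: BR = Med, leader payoff 8.
- Hold: BR = High, leader payoff 5.
Among 8, 5, the best is 8 at Invest. Subgame-perfect outcome: (Med, Invest) with payoffs (4, 8).
Under simultaneous play:
Labs Inc.'s best replies: Invest→Med; Hold→High.
Novax's best replies: Low→Invest; Med→Hold; High→Hold.
Only (High, Hold) has each player best-responding; Nash payoffs (11, 5).
Labs Inc. earns 4 sequentially versus 11 at the Nash outcome: worse off.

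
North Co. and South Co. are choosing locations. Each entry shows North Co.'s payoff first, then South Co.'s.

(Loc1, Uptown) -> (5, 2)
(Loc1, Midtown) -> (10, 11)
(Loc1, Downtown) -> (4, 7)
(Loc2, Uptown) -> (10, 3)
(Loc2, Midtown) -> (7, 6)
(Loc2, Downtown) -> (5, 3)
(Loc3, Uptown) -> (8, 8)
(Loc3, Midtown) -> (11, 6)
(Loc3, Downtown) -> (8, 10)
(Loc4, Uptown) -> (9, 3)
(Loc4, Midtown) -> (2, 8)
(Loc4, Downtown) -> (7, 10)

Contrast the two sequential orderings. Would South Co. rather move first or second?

second

If North Co. leads: South Co.'s best replies are Loc1→Midtown, Loc2→Midtown, Loc3→Downtown, Loc4→Downtown; North Co.'s induced payoffs 10, 7, 8, 7; outcome (Loc1, Midtown), payoffs (10, 11).
If South Co. leads: North Co.'s best replies are Uptown→Loc2, Midtown→Loc3, Downtown→Loc3; South Co.'s induced payoffs 3, 6, 10; outcome (Loc3, Downtown), payoffs (8, 10).
South Co. gets 10 moving first and 11 moving second, so South Co. prefers to move second.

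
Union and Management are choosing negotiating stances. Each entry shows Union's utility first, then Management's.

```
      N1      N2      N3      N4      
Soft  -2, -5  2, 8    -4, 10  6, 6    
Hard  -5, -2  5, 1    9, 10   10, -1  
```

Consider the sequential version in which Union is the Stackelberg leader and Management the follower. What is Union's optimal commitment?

Hard

Work backward from Management's decision.
- Soft: Management compares -5, 8, 10, 6 and picks N3; Union would get -4.
- Hard: Management compares -2, 1, 10, -1 and picks N3; Union would get 9.
Among -4, 9, the best is 9 at Hard. Subgame-perfect outcome: (Hard, N3) with payoffs (9, 10).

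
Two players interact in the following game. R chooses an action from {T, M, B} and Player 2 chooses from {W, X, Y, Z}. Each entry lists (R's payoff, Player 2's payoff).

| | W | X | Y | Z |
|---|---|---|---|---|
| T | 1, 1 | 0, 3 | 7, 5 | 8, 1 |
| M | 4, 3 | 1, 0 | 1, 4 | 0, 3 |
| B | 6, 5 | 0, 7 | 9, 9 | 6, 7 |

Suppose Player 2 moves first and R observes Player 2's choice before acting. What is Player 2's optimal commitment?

Y

Backward induction with Player 2 moving first.
- W: R compares 1, 4, 6 and picks B; Player 2 would get 5.
- X: R compares 0, 1, 0 and picks M; Player 2 would get 0.
- Y: R compares 7, 1, 9 and picks B; Player 2 would get 9.
- Z: R compares 8, 0, 6 and picks T; Player 2 would get 1.
Player 2's induced payoffs are 5, 0, 9, 1, so Player 2 commits to Y. Subgame-perfect outcome: (B, Y) with payoffs (9, 9).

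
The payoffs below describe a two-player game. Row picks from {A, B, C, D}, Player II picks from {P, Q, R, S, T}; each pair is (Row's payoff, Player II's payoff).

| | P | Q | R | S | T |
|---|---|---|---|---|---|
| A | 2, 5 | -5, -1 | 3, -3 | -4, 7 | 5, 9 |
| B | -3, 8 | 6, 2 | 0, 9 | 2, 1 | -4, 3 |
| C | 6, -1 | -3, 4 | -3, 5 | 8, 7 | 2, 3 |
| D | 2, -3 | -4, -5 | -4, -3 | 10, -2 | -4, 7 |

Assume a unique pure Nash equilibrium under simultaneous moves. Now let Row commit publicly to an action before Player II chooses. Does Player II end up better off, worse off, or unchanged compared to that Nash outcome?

worse off

Solve by backward induction (Row leads).
- A: BR = T, leader payoff 5.
- B: BR = R, leader payoff 0.
- C: BR = S, leader payoff 8.
- D: BR = T, leader payoff -4.
Row's induced payoffs are 5, 0, 8, -4, so Row commits to C. Subgame-perfect outcome: (C, S) with payoffs (8, 7).
For the simultaneous game, intersect best replies.
Row's best replies: P→C; Q→B; R→A; S→D; T→A.
Player II's best replies: A→T; B→R; C→S; D→T.
Only (A, T) has each player best-responding; Nash payoffs (5, 9).
Player II earns 7 sequentially versus 9 at the Nash outcome: worse off.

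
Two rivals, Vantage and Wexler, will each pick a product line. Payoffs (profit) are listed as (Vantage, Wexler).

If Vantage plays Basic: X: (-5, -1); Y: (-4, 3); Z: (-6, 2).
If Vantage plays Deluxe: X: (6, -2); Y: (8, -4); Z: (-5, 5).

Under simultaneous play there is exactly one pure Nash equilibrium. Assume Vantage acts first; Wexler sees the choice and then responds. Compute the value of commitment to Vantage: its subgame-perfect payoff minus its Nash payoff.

1

Wexler best-responds to each possible Vantage move:
- Basic: Wexler compares -1, 3, 2 and picks Y; Vantage would get -4.
- Deluxe: Wexler compares -2, -4, 5 and picks Z; Vantage would get -5.
Vantage's induced payoffs are -4, -5, so Vantage commits to Basic. Subgame-perfect outcome: (Basic, Y) with payoffs (-4, 3).
Now find the simultaneous Nash equilibrium.
Vantage's best replies: X→Deluxe; Y→Deluxe; Z→Deluxe.
Wexler's best replies: Basic→Y; Deluxe→Z.
Only (Deluxe, Z) has each player best-responding; Nash payoffs (-5, 5).
Vantage's commitment gain: -4 − -5 = 1.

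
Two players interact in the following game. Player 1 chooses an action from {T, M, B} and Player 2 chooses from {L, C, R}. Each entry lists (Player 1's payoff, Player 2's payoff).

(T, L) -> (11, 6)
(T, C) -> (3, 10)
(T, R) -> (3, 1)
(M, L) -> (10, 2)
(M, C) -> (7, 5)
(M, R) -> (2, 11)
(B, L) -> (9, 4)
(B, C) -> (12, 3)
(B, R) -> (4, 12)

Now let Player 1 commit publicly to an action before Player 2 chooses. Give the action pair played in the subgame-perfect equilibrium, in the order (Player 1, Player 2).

(B, R)

Player 2 best-responds to each possible Player 1 move:
- T → Player 2 plays C (best of 6, 10, 1); Player 1 gets 3.
- M → Player 2 plays R (best of 2, 5, 11); Player 1 gets 2.
- B → Player 2 plays R (best of 4, 3, 12); Player 1 gets 4.
Among 3, 2, 4, the best is 4 at B. Subgame-perfect outcome: (B, R) with payoffs (4, 12).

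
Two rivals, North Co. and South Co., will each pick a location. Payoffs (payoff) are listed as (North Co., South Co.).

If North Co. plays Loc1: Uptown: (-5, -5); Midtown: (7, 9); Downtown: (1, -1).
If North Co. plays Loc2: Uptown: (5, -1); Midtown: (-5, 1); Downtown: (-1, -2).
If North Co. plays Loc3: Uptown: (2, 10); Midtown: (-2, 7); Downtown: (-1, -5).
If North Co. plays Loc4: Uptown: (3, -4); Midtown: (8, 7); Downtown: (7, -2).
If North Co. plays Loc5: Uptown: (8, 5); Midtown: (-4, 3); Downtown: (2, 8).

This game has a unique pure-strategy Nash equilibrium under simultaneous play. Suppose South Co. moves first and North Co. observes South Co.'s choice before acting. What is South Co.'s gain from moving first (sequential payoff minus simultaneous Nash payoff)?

Solve by backward induction (South Co. leads).
- Uptown → North Co. plays Loc5 (best of -5, 5, 2, 3, 8); South Co. gets 5.
- Midtown → North Co. plays Loc4 (best of 7, -5, -2, 8, -4); South Co. gets 7.
- Downtown → North Co. plays Loc4 (best of 1, -1, -1, 7, 2); South Co. gets -2.
Among 5, 7, -2, the best is 7 at Midtown. Subgame-perfect outcome: (Loc4, Midtown) with payoffs (8, 7).
Now find the simultaneous Nash equilibrium.
North Co.'s best replies: Uptown→Loc5; Midtown→Loc4; Downtown→Loc4.
South Co.'s best replies: Loc1→Midtown; Loc2→Midtown; Loc3→Uptown; Loc4→Midtown; Loc5→Downtown.
Only (Loc4, Midtown) has each player best-responding; Nash payoffs (8, 7).
South Co.'s commitment gain: 7 − 7 = 0.

0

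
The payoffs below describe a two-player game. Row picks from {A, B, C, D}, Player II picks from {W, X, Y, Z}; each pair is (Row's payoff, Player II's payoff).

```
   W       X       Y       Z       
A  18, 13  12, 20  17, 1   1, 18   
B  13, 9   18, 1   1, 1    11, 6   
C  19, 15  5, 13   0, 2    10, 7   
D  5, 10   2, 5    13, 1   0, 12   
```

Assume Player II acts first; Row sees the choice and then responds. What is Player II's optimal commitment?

Solve by backward induction (Player II leads).
- W → Row plays C (best of 18, 13, 19, 5); Player II gets 15.
- X → Row plays B (best of 12, 18, 5, 2); Player II gets 1.
- Y → Row plays A (best of 17, 1, 0, 13); Player II gets 1.
- Z → Row plays B (best of 1, 11, 10, 0); Player II gets 6.
Maximizing over 15, 1, 1, 6, Player II chooses W. Subgame-perfect outcome: (C, W) with payoffs (19, 15).

W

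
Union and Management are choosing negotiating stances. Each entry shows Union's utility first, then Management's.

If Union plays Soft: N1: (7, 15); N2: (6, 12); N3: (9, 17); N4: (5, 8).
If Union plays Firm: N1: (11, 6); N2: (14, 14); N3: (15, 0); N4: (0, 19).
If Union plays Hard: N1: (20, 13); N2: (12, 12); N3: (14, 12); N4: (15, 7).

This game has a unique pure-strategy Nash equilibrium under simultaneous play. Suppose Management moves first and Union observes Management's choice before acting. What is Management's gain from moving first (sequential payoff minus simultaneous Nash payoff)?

Backward induction with Management moving first.
- N1: BR = Hard, leader payoff 13.
- N2: BR = Firm, leader payoff 14.
- N3: BR = Firm, leader payoff 0.
- N4: BR = Hard, leader payoff 7.
Maximizing over 13, 14, 0, 7, Management chooses N2. Subgame-perfect outcome: (Firm, N2) with payoffs (14, 14).
For the simultaneous game, intersect best replies.
Union's best replies: N1→Hard; N2→Firm; N3→Firm; N4→Hard.
Management's best replies: Soft→N3; Firm→N4; Hard→N1.
Only (Hard, N1) has each player best-responding; Nash payoffs (20, 13).
Management's commitment gain: 14 − 13 = 1.

1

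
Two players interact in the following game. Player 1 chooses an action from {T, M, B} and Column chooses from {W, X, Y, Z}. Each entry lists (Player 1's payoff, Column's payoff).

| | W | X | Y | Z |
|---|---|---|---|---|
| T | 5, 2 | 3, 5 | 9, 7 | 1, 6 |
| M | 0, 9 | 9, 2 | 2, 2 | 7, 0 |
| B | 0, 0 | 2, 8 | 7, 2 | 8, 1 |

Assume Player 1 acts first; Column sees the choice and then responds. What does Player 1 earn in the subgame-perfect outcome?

Backward induction with Player 1 moving first.
- T: Column compares 2, 5, 7, 6 and picks Y; Player 1 would get 9.
- M: Column compares 9, 2, 2, 0 and picks W; Player 1 would get 0.
- B: Column compares 0, 8, 2, 1 and picks X; Player 1 would get 2.
Player 1's induced payoffs are 9, 0, 2, so Player 1 commits to T. Subgame-perfect outcome: (T, Y) with payoffs (9, 7).

9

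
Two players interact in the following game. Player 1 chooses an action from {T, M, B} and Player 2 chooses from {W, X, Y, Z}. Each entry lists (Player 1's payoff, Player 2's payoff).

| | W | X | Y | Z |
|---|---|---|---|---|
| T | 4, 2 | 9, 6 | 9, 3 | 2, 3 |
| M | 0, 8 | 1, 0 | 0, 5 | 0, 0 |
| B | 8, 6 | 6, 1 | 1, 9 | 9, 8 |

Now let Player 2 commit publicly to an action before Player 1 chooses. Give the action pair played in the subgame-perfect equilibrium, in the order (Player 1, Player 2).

Solve by backward induction (Player 2 leads).
- W: Player 1 compares 4, 0, 8 and picks B; Player 2 would get 6.
- X: Player 1 compares 9, 1, 6 and picks T; Player 2 would get 6.
- Y: Player 1 compares 9, 0, 1 and picks T; Player 2 would get 3.
- Z: Player 1 compares 2, 0, 9 and picks B; Player 2 would get 8.
Maximizing over 6, 6, 3, 8, Player 2 chooses Z. Subgame-perfect outcome: (B, Z) with payoffs (9, 8).

(B, Z)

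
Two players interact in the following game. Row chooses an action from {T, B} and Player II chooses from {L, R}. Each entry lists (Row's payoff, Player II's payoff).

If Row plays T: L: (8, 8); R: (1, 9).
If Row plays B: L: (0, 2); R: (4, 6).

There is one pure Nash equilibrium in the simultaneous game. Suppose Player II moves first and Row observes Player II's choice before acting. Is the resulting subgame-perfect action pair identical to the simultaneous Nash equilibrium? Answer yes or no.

no

Solve by backward induction (Player II leads).
- L → Row plays T (best of 8, 0); Player II gets 8.
- R → Row plays B (best of 1, 4); Player II gets 6.
Maximizing over 8, 6, Player II chooses L. Subgame-perfect outcome: (T, L) with payoffs (8, 8).
Under simultaneous play:
Row's best replies: L→T; R→B.
Player II's best replies: T→R; B→R.
Only (B, R) has each player best-responding; Nash payoffs (4, 6).
Sequential outcome (T, L) differs from the Nash profile (B, R).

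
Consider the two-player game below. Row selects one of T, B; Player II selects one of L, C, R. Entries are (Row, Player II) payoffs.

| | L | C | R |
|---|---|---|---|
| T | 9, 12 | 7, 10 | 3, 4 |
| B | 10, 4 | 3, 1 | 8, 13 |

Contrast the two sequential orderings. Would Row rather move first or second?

If Row leads: Player II's best replies are T→L, B→R; Row's induced payoffs 9, 8; outcome (T, L), payoffs (9, 12).
If Player II leads: Row's best replies are L→B, C→T, R→B; Player II's induced payoffs 4, 10, 13; outcome (B, R), payoffs (8, 13).
Row gets 9 moving first and 8 moving second, so Row prefers to move first.

first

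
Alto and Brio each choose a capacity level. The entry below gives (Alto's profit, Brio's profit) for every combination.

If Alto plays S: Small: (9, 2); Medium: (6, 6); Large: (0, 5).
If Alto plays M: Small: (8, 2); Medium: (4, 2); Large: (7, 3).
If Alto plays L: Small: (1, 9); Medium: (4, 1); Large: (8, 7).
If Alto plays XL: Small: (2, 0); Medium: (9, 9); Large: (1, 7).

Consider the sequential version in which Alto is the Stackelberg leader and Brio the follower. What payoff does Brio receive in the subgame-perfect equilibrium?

9

Backward induction with Alto moving first.
- S → Brio plays Medium (best of 2, 6, 5); Alto gets 6.
- M → Brio plays Large (best of 2, 2, 3); Alto gets 7.
- L → Brio plays Small (best of 9, 1, 7); Alto gets 1.
- XL → Brio plays Medium (best of 0, 9, 7); Alto gets 9.
Maximizing over 6, 7, 1, 9, Alto chooses XL. Subgame-perfect outcome: (XL, Medium) with payoffs (9, 9).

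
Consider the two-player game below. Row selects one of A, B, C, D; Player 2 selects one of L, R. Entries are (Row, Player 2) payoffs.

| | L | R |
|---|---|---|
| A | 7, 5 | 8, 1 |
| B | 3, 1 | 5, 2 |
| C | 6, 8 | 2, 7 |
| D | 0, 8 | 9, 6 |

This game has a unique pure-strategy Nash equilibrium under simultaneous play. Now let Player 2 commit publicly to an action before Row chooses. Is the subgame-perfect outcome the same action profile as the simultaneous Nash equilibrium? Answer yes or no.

no

Row best-responds to each possible Player 2 move:
- L → Row plays A (best of 7, 3, 6, 0); Player 2 gets 5.
- R → Row plays D (best of 8, 5, 2, 9); Player 2 gets 6.
Player 2's induced payoffs are 5, 6, so Player 2 commits to R. Subgame-perfect outcome: (D, R) with payoffs (9, 6).
Under simultaneous play:
Row's best replies: L→A; R→D.
Player 2's best replies: A→L; B→R; C→L; D→L.
The unique mutual best reply is (A, L), giving (7, 5).
Sequential outcome (D, R) differs from the Nash profile (A, L).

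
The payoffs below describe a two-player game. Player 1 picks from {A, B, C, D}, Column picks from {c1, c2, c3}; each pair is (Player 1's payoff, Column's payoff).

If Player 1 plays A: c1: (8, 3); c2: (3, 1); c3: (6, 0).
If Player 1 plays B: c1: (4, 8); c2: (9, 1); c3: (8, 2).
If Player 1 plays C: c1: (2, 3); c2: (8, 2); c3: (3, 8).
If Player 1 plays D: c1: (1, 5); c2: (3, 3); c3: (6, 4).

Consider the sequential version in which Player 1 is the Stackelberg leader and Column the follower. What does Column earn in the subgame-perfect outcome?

3

Column best-responds to each possible Player 1 move:
- A: Column compares 3, 1, 0 and picks c1; Player 1 would get 8.
- B: Column compares 8, 1, 2 and picks c1; Player 1 would get 4.
- C: Column compares 3, 2, 8 and picks c3; Player 1 would get 3.
- D: Column compares 5, 3, 4 and picks c1; Player 1 would get 1.
Among 8, 4, 3, 1, the best is 8 at A. Subgame-perfect outcome: (A, c1) with payoffs (8, 3).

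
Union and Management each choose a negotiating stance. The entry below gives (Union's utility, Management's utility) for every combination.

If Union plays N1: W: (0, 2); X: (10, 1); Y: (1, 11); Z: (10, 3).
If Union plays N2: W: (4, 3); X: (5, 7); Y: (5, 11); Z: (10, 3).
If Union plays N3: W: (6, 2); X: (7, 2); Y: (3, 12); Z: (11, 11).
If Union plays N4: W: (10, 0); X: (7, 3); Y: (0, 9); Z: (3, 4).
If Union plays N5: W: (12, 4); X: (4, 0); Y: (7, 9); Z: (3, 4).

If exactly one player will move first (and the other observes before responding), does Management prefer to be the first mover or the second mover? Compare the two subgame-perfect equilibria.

If Union leads: Management's best replies are N1→Y, N2→Y, N3→Y, N4→Y, N5→Y; Union's induced payoffs 1, 5, 3, 0, 7; outcome (N5, Y), payoffs (7, 9).
If Management leads: Union's best replies are W→N5, X→N1, Y→N5, Z→N3; Management's induced payoffs 4, 1, 9, 11; outcome (N3, Z), payoffs (11, 11).
Management gets 11 moving first and 9 moving second, so Management prefers to move first.

first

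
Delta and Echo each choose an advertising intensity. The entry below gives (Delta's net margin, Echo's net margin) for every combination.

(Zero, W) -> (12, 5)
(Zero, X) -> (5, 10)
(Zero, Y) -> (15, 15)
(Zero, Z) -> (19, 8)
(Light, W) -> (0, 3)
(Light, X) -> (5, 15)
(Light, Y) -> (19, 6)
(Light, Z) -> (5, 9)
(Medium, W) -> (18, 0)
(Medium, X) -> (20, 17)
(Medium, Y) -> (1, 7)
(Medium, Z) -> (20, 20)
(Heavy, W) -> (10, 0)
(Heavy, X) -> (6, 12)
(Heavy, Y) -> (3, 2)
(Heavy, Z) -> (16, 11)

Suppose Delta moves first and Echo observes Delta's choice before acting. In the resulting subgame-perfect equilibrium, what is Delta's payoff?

Solve by backward induction (Delta leads).
- Zero → Echo plays Y (best of 5, 10, 15, 8); Delta gets 15.
- Light → Echo plays X (best of 3, 15, 6, 9); Delta gets 5.
- Medium → Echo plays Z (best of 0, 17, 7, 20); Delta gets 20.
- Heavy → Echo plays X (best of 0, 12, 2, 11); Delta gets 6.
Among 15, 5, 20, 6, the best is 20 at Medium. Subgame-perfect outcome: (Medium, Z) with payoffs (20, 20).

20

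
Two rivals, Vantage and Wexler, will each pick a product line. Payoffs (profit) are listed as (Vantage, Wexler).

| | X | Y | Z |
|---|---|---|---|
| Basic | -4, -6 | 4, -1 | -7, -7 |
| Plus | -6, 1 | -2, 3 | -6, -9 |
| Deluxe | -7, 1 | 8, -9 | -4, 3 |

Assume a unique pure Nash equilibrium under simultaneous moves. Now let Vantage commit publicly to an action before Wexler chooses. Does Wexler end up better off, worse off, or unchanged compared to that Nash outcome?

worse off

Wexler best-responds to each possible Vantage move:
- Basic → Wexler plays Y (best of -6, -1, -7); Vantage gets 4.
- Plus → Wexler plays Y (best of 1, 3, -9); Vantage gets -2.
- Deluxe → Wexler plays Z (best of 1, -9, 3); Vantage gets -4.
Maximizing over 4, -2, -4, Vantage chooses Basic. Subgame-perfect outcome: (Basic, Y) with payoffs (4, -1).
For the simultaneous game, intersect best replies.
Vantage's best replies: X→Basic; Y→Deluxe; Z→Deluxe.
Wexler's best replies: Basic→Y; Plus→Y; Deluxe→Z.
The unique mutual best reply is (Deluxe, Z), giving (-4, 3).
Wexler earns -1 sequentially versus 3 at the Nash outcome: worse off.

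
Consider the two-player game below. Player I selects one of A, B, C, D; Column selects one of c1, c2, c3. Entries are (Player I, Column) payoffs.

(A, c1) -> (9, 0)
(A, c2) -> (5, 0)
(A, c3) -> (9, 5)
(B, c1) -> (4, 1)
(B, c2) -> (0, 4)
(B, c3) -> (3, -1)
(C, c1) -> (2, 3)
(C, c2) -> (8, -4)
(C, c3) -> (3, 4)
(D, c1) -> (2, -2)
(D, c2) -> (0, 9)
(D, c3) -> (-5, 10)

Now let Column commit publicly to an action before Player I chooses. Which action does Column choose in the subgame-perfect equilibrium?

Work backward from Player I's decision.
- c1 → Player I plays A (best of 9, 4, 2, 2); Column gets 0.
- c2 → Player I plays C (best of 5, 0, 8, 0); Column gets -4.
- c3 → Player I plays A (best of 9, 3, 3, -5); Column gets 5.
Maximizing over 0, -4, 5, Column chooses c3. Subgame-perfect outcome: (A, c3) with payoffs (9, 5).

c3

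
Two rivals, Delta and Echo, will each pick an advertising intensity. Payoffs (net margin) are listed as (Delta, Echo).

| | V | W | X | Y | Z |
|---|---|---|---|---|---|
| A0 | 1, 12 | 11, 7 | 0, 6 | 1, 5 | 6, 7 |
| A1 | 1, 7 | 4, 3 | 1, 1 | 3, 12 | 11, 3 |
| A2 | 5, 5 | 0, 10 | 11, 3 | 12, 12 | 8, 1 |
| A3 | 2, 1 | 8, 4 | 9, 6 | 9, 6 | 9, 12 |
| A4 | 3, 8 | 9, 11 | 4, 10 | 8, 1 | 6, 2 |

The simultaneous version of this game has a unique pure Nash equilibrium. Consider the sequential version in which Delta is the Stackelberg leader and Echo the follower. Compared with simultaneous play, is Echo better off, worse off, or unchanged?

Work backward from Echo's decision.
- A0: Echo compares 12, 7, 6, 5, 7 and picks V; Delta would get 1.
- A1: Echo compares 7, 3, 1, 12, 3 and picks Y; Delta would get 3.
- A2: Echo compares 5, 10, 3, 12, 1 and picks Y; Delta would get 12.
- A3: Echo compares 1, 4, 6, 6, 12 and picks Z; Delta would get 9.
- A4: Echo compares 8, 11, 10, 1, 2 and picks W; Delta would get 9.
Maximizing over 1, 3, 12, 9, 9, Delta chooses A2. Subgame-perfect outcome: (A2, Y) with payoffs (12, 12).
For the simultaneous game, intersect best replies.
Delta's best replies: V→A2; W→A0; X→A2; Y→A2; Z→A1.
Echo's best replies: A0→V; A1→Y; A2→Y; A3→Z; A4→W.
Only (A2, Y) has each player best-responding; Nash payoffs (12, 12).
Echo earns 12 sequentially versus 12 at the Nash outcome: unchanged.

unchanged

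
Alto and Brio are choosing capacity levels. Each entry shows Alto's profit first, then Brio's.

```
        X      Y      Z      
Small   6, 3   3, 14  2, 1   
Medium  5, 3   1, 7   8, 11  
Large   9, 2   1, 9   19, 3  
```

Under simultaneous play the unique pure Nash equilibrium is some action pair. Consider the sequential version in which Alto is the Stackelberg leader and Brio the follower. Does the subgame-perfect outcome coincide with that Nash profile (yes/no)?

Brio best-responds to each possible Alto move:
- Small: Brio compares 3, 14, 1 and picks Y; Alto would get 3.
- Medium: Brio compares 3, 7, 11 and picks Z; Alto would get 8.
- Large: Brio compares 2, 9, 3 and picks Y; Alto would get 1.
Among 3, 8, 1, the best is 8 at Medium. Subgame-perfect outcome: (Medium, Z) with payoffs (8, 11).
Under simultaneous play:
Alto's best replies: X→Large; Y→Small; Z→Large.
Brio's best replies: Small→Y; Medium→Z; Large→Y.
Only (Small, Y) has each player best-responding; Nash payoffs (3, 14).
Sequential outcome (Medium, Z) differs from the Nash profile (Small, Y).

no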